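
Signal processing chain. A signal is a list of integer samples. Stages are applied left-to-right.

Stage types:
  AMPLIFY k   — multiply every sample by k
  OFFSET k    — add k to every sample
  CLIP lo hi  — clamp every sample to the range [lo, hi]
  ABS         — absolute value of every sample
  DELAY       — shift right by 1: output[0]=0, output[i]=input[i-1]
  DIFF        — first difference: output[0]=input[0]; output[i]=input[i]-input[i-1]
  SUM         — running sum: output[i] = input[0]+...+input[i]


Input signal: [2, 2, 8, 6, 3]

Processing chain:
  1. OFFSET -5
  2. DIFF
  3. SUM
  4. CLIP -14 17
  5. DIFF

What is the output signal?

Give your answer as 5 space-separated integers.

Answer: -3 0 6 -2 -3

Derivation:
Input: [2, 2, 8, 6, 3]
Stage 1 (OFFSET -5): 2+-5=-3, 2+-5=-3, 8+-5=3, 6+-5=1, 3+-5=-2 -> [-3, -3, 3, 1, -2]
Stage 2 (DIFF): s[0]=-3, -3--3=0, 3--3=6, 1-3=-2, -2-1=-3 -> [-3, 0, 6, -2, -3]
Stage 3 (SUM): sum[0..0]=-3, sum[0..1]=-3, sum[0..2]=3, sum[0..3]=1, sum[0..4]=-2 -> [-3, -3, 3, 1, -2]
Stage 4 (CLIP -14 17): clip(-3,-14,17)=-3, clip(-3,-14,17)=-3, clip(3,-14,17)=3, clip(1,-14,17)=1, clip(-2,-14,17)=-2 -> [-3, -3, 3, 1, -2]
Stage 5 (DIFF): s[0]=-3, -3--3=0, 3--3=6, 1-3=-2, -2-1=-3 -> [-3, 0, 6, -2, -3]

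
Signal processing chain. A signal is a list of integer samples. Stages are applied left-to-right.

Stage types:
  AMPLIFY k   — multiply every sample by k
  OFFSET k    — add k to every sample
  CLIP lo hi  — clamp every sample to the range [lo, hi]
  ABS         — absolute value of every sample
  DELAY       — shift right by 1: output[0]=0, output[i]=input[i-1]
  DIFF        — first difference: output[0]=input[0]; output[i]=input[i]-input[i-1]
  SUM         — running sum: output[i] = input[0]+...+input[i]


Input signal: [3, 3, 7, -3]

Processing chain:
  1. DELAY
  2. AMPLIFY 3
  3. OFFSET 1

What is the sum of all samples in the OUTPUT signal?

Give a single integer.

Answer: 43

Derivation:
Input: [3, 3, 7, -3]
Stage 1 (DELAY): [0, 3, 3, 7] = [0, 3, 3, 7] -> [0, 3, 3, 7]
Stage 2 (AMPLIFY 3): 0*3=0, 3*3=9, 3*3=9, 7*3=21 -> [0, 9, 9, 21]
Stage 3 (OFFSET 1): 0+1=1, 9+1=10, 9+1=10, 21+1=22 -> [1, 10, 10, 22]
Output sum: 43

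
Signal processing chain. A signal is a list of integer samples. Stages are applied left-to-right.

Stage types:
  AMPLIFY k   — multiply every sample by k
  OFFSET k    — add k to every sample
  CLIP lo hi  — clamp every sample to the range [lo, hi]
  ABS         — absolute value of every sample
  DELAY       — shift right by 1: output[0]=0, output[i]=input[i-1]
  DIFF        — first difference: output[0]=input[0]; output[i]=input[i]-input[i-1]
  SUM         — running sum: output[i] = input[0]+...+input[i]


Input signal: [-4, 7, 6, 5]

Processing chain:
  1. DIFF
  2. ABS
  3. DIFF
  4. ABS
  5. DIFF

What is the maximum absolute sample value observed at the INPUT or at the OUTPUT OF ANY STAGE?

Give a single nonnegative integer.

Input: [-4, 7, 6, 5] (max |s|=7)
Stage 1 (DIFF): s[0]=-4, 7--4=11, 6-7=-1, 5-6=-1 -> [-4, 11, -1, -1] (max |s|=11)
Stage 2 (ABS): |-4|=4, |11|=11, |-1|=1, |-1|=1 -> [4, 11, 1, 1] (max |s|=11)
Stage 3 (DIFF): s[0]=4, 11-4=7, 1-11=-10, 1-1=0 -> [4, 7, -10, 0] (max |s|=10)
Stage 4 (ABS): |4|=4, |7|=7, |-10|=10, |0|=0 -> [4, 7, 10, 0] (max |s|=10)
Stage 5 (DIFF): s[0]=4, 7-4=3, 10-7=3, 0-10=-10 -> [4, 3, 3, -10] (max |s|=10)
Overall max amplitude: 11

Answer: 11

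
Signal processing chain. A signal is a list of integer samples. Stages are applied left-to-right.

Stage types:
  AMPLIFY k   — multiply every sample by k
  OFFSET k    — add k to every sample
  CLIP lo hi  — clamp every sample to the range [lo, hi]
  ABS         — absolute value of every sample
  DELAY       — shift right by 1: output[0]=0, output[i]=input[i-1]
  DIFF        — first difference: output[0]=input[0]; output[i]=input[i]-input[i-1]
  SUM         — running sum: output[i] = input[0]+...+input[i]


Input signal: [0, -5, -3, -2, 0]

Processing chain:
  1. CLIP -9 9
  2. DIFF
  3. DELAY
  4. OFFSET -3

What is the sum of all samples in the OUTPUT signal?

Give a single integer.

Input: [0, -5, -3, -2, 0]
Stage 1 (CLIP -9 9): clip(0,-9,9)=0, clip(-5,-9,9)=-5, clip(-3,-9,9)=-3, clip(-2,-9,9)=-2, clip(0,-9,9)=0 -> [0, -5, -3, -2, 0]
Stage 2 (DIFF): s[0]=0, -5-0=-5, -3--5=2, -2--3=1, 0--2=2 -> [0, -5, 2, 1, 2]
Stage 3 (DELAY): [0, 0, -5, 2, 1] = [0, 0, -5, 2, 1] -> [0, 0, -5, 2, 1]
Stage 4 (OFFSET -3): 0+-3=-3, 0+-3=-3, -5+-3=-8, 2+-3=-1, 1+-3=-2 -> [-3, -3, -8, -1, -2]
Output sum: -17

Answer: -17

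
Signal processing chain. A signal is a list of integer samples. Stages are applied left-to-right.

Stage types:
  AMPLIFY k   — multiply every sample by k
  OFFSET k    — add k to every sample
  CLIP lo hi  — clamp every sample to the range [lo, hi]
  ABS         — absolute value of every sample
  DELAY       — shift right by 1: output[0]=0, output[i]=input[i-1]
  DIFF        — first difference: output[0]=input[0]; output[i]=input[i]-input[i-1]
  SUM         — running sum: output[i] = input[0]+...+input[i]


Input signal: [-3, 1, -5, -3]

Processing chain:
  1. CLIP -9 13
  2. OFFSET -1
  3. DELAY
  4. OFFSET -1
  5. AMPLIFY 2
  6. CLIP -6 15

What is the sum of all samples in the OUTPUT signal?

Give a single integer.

Answer: -16

Derivation:
Input: [-3, 1, -5, -3]
Stage 1 (CLIP -9 13): clip(-3,-9,13)=-3, clip(1,-9,13)=1, clip(-5,-9,13)=-5, clip(-3,-9,13)=-3 -> [-3, 1, -5, -3]
Stage 2 (OFFSET -1): -3+-1=-4, 1+-1=0, -5+-1=-6, -3+-1=-4 -> [-4, 0, -6, -4]
Stage 3 (DELAY): [0, -4, 0, -6] = [0, -4, 0, -6] -> [0, -4, 0, -6]
Stage 4 (OFFSET -1): 0+-1=-1, -4+-1=-5, 0+-1=-1, -6+-1=-7 -> [-1, -5, -1, -7]
Stage 5 (AMPLIFY 2): -1*2=-2, -5*2=-10, -1*2=-2, -7*2=-14 -> [-2, -10, -2, -14]
Stage 6 (CLIP -6 15): clip(-2,-6,15)=-2, clip(-10,-6,15)=-6, clip(-2,-6,15)=-2, clip(-14,-6,15)=-6 -> [-2, -6, -2, -6]
Output sum: -16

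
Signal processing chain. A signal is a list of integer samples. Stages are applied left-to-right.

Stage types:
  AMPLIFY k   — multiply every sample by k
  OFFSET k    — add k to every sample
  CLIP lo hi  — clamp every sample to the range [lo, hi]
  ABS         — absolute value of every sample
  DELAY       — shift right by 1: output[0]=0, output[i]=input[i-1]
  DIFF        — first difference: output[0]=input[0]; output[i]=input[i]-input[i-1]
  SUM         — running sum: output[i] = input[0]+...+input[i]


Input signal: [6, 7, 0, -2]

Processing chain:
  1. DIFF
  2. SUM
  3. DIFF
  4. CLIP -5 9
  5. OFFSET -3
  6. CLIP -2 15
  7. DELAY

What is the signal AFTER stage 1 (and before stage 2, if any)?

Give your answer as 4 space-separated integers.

Answer: 6 1 -7 -2

Derivation:
Input: [6, 7, 0, -2]
Stage 1 (DIFF): s[0]=6, 7-6=1, 0-7=-7, -2-0=-2 -> [6, 1, -7, -2]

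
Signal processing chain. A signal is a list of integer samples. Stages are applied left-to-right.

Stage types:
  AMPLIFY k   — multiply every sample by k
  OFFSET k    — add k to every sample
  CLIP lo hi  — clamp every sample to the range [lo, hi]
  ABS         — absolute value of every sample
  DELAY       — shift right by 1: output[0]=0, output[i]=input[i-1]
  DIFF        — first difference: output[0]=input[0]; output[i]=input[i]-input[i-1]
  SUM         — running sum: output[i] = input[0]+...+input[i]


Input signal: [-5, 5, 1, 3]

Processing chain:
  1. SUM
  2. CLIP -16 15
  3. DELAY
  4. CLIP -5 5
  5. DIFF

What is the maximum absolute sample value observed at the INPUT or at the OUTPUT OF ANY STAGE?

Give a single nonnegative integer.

Input: [-5, 5, 1, 3] (max |s|=5)
Stage 1 (SUM): sum[0..0]=-5, sum[0..1]=0, sum[0..2]=1, sum[0..3]=4 -> [-5, 0, 1, 4] (max |s|=5)
Stage 2 (CLIP -16 15): clip(-5,-16,15)=-5, clip(0,-16,15)=0, clip(1,-16,15)=1, clip(4,-16,15)=4 -> [-5, 0, 1, 4] (max |s|=5)
Stage 3 (DELAY): [0, -5, 0, 1] = [0, -5, 0, 1] -> [0, -5, 0, 1] (max |s|=5)
Stage 4 (CLIP -5 5): clip(0,-5,5)=0, clip(-5,-5,5)=-5, clip(0,-5,5)=0, clip(1,-5,5)=1 -> [0, -5, 0, 1] (max |s|=5)
Stage 5 (DIFF): s[0]=0, -5-0=-5, 0--5=5, 1-0=1 -> [0, -5, 5, 1] (max |s|=5)
Overall max amplitude: 5

Answer: 5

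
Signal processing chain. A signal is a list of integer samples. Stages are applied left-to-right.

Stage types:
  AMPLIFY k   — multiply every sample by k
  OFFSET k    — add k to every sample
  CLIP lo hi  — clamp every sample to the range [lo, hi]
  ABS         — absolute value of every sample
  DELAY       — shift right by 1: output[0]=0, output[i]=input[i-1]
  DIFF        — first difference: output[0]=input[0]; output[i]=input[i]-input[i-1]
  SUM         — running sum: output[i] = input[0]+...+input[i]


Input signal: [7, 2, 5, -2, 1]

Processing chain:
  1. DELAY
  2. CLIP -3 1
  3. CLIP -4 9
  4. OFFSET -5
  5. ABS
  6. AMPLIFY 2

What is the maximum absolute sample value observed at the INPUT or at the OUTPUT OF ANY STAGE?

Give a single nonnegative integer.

Input: [7, 2, 5, -2, 1] (max |s|=7)
Stage 1 (DELAY): [0, 7, 2, 5, -2] = [0, 7, 2, 5, -2] -> [0, 7, 2, 5, -2] (max |s|=7)
Stage 2 (CLIP -3 1): clip(0,-3,1)=0, clip(7,-3,1)=1, clip(2,-3,1)=1, clip(5,-3,1)=1, clip(-2,-3,1)=-2 -> [0, 1, 1, 1, -2] (max |s|=2)
Stage 3 (CLIP -4 9): clip(0,-4,9)=0, clip(1,-4,9)=1, clip(1,-4,9)=1, clip(1,-4,9)=1, clip(-2,-4,9)=-2 -> [0, 1, 1, 1, -2] (max |s|=2)
Stage 4 (OFFSET -5): 0+-5=-5, 1+-5=-4, 1+-5=-4, 1+-5=-4, -2+-5=-7 -> [-5, -4, -4, -4, -7] (max |s|=7)
Stage 5 (ABS): |-5|=5, |-4|=4, |-4|=4, |-4|=4, |-7|=7 -> [5, 4, 4, 4, 7] (max |s|=7)
Stage 6 (AMPLIFY 2): 5*2=10, 4*2=8, 4*2=8, 4*2=8, 7*2=14 -> [10, 8, 8, 8, 14] (max |s|=14)
Overall max amplitude: 14

Answer: 14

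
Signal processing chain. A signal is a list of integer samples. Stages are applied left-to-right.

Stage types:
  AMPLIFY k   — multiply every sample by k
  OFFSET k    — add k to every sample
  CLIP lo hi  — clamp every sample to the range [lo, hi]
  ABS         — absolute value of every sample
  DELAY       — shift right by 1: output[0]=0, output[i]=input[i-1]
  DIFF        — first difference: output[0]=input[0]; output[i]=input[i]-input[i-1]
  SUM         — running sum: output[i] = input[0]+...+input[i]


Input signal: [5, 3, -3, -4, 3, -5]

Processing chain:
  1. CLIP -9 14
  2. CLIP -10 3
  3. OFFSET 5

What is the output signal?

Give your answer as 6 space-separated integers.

Answer: 8 8 2 1 8 0

Derivation:
Input: [5, 3, -3, -4, 3, -5]
Stage 1 (CLIP -9 14): clip(5,-9,14)=5, clip(3,-9,14)=3, clip(-3,-9,14)=-3, clip(-4,-9,14)=-4, clip(3,-9,14)=3, clip(-5,-9,14)=-5 -> [5, 3, -3, -4, 3, -5]
Stage 2 (CLIP -10 3): clip(5,-10,3)=3, clip(3,-10,3)=3, clip(-3,-10,3)=-3, clip(-4,-10,3)=-4, clip(3,-10,3)=3, clip(-5,-10,3)=-5 -> [3, 3, -3, -4, 3, -5]
Stage 3 (OFFSET 5): 3+5=8, 3+5=8, -3+5=2, -4+5=1, 3+5=8, -5+5=0 -> [8, 8, 2, 1, 8, 0]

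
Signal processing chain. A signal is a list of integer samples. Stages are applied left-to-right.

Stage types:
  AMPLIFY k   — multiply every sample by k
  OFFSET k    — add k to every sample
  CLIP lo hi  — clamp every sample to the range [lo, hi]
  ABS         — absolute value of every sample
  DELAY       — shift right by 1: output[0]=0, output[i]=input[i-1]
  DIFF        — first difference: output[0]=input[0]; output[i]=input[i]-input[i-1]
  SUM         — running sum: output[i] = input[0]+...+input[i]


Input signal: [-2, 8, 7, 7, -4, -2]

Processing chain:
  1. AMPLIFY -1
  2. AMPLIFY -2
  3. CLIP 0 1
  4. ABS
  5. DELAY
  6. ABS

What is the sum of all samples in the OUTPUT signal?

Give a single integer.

Answer: 3

Derivation:
Input: [-2, 8, 7, 7, -4, -2]
Stage 1 (AMPLIFY -1): -2*-1=2, 8*-1=-8, 7*-1=-7, 7*-1=-7, -4*-1=4, -2*-1=2 -> [2, -8, -7, -7, 4, 2]
Stage 2 (AMPLIFY -2): 2*-2=-4, -8*-2=16, -7*-2=14, -7*-2=14, 4*-2=-8, 2*-2=-4 -> [-4, 16, 14, 14, -8, -4]
Stage 3 (CLIP 0 1): clip(-4,0,1)=0, clip(16,0,1)=1, clip(14,0,1)=1, clip(14,0,1)=1, clip(-8,0,1)=0, clip(-4,0,1)=0 -> [0, 1, 1, 1, 0, 0]
Stage 4 (ABS): |0|=0, |1|=1, |1|=1, |1|=1, |0|=0, |0|=0 -> [0, 1, 1, 1, 0, 0]
Stage 5 (DELAY): [0, 0, 1, 1, 1, 0] = [0, 0, 1, 1, 1, 0] -> [0, 0, 1, 1, 1, 0]
Stage 6 (ABS): |0|=0, |0|=0, |1|=1, |1|=1, |1|=1, |0|=0 -> [0, 0, 1, 1, 1, 0]
Output sum: 3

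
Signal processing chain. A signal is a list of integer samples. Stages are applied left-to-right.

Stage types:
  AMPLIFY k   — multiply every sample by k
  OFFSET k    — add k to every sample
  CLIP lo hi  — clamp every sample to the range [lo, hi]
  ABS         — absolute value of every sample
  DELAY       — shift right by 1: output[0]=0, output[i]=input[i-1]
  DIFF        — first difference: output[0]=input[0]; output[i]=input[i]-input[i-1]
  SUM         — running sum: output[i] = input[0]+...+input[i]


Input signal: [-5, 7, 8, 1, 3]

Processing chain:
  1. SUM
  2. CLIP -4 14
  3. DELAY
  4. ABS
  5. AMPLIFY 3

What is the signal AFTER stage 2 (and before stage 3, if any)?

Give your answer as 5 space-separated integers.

Answer: -4 2 10 11 14

Derivation:
Input: [-5, 7, 8, 1, 3]
Stage 1 (SUM): sum[0..0]=-5, sum[0..1]=2, sum[0..2]=10, sum[0..3]=11, sum[0..4]=14 -> [-5, 2, 10, 11, 14]
Stage 2 (CLIP -4 14): clip(-5,-4,14)=-4, clip(2,-4,14)=2, clip(10,-4,14)=10, clip(11,-4,14)=11, clip(14,-4,14)=14 -> [-4, 2, 10, 11, 14]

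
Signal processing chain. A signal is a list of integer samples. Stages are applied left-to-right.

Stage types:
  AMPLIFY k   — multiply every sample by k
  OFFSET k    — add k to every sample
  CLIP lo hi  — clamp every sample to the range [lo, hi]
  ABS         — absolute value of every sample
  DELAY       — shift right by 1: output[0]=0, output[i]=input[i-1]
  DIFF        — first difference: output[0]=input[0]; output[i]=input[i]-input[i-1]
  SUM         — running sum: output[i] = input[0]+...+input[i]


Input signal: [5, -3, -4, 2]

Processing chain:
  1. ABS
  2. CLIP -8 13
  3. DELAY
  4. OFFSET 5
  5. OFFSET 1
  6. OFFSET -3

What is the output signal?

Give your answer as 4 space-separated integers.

Input: [5, -3, -4, 2]
Stage 1 (ABS): |5|=5, |-3|=3, |-4|=4, |2|=2 -> [5, 3, 4, 2]
Stage 2 (CLIP -8 13): clip(5,-8,13)=5, clip(3,-8,13)=3, clip(4,-8,13)=4, clip(2,-8,13)=2 -> [5, 3, 4, 2]
Stage 3 (DELAY): [0, 5, 3, 4] = [0, 5, 3, 4] -> [0, 5, 3, 4]
Stage 4 (OFFSET 5): 0+5=5, 5+5=10, 3+5=8, 4+5=9 -> [5, 10, 8, 9]
Stage 5 (OFFSET 1): 5+1=6, 10+1=11, 8+1=9, 9+1=10 -> [6, 11, 9, 10]
Stage 6 (OFFSET -3): 6+-3=3, 11+-3=8, 9+-3=6, 10+-3=7 -> [3, 8, 6, 7]

Answer: 3 8 6 7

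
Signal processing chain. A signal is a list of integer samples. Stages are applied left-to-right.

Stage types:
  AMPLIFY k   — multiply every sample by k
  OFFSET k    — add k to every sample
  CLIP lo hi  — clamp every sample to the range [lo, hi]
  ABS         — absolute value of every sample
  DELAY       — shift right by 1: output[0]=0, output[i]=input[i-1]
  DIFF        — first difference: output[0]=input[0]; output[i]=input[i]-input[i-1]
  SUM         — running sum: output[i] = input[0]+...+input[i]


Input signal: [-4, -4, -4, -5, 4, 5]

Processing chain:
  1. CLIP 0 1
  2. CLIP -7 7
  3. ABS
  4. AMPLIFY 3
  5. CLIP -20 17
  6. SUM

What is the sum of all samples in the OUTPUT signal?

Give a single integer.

Input: [-4, -4, -4, -5, 4, 5]
Stage 1 (CLIP 0 1): clip(-4,0,1)=0, clip(-4,0,1)=0, clip(-4,0,1)=0, clip(-5,0,1)=0, clip(4,0,1)=1, clip(5,0,1)=1 -> [0, 0, 0, 0, 1, 1]
Stage 2 (CLIP -7 7): clip(0,-7,7)=0, clip(0,-7,7)=0, clip(0,-7,7)=0, clip(0,-7,7)=0, clip(1,-7,7)=1, clip(1,-7,7)=1 -> [0, 0, 0, 0, 1, 1]
Stage 3 (ABS): |0|=0, |0|=0, |0|=0, |0|=0, |1|=1, |1|=1 -> [0, 0, 0, 0, 1, 1]
Stage 4 (AMPLIFY 3): 0*3=0, 0*3=0, 0*3=0, 0*3=0, 1*3=3, 1*3=3 -> [0, 0, 0, 0, 3, 3]
Stage 5 (CLIP -20 17): clip(0,-20,17)=0, clip(0,-20,17)=0, clip(0,-20,17)=0, clip(0,-20,17)=0, clip(3,-20,17)=3, clip(3,-20,17)=3 -> [0, 0, 0, 0, 3, 3]
Stage 6 (SUM): sum[0..0]=0, sum[0..1]=0, sum[0..2]=0, sum[0..3]=0, sum[0..4]=3, sum[0..5]=6 -> [0, 0, 0, 0, 3, 6]
Output sum: 9

Answer: 9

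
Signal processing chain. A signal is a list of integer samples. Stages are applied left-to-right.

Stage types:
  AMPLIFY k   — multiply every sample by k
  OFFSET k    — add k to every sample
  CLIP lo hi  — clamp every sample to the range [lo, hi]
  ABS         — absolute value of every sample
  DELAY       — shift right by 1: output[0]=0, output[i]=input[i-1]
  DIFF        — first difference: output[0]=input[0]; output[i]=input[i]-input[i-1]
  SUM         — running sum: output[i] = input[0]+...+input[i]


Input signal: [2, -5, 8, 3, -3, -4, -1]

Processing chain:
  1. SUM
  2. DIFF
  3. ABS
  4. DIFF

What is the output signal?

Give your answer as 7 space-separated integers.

Input: [2, -5, 8, 3, -3, -4, -1]
Stage 1 (SUM): sum[0..0]=2, sum[0..1]=-3, sum[0..2]=5, sum[0..3]=8, sum[0..4]=5, sum[0..5]=1, sum[0..6]=0 -> [2, -3, 5, 8, 5, 1, 0]
Stage 2 (DIFF): s[0]=2, -3-2=-5, 5--3=8, 8-5=3, 5-8=-3, 1-5=-4, 0-1=-1 -> [2, -5, 8, 3, -3, -4, -1]
Stage 3 (ABS): |2|=2, |-5|=5, |8|=8, |3|=3, |-3|=3, |-4|=4, |-1|=1 -> [2, 5, 8, 3, 3, 4, 1]
Stage 4 (DIFF): s[0]=2, 5-2=3, 8-5=3, 3-8=-5, 3-3=0, 4-3=1, 1-4=-3 -> [2, 3, 3, -5, 0, 1, -3]

Answer: 2 3 3 -5 0 1 -3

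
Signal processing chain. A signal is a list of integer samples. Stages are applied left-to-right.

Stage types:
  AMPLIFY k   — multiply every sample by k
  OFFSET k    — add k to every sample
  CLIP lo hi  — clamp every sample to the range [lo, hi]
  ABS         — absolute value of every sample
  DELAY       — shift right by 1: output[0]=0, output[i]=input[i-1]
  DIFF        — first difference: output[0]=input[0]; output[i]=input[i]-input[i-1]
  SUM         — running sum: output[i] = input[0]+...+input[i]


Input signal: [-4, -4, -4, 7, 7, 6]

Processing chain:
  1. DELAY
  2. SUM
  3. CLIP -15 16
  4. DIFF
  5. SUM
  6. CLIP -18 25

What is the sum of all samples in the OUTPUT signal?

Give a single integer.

Input: [-4, -4, -4, 7, 7, 6]
Stage 1 (DELAY): [0, -4, -4, -4, 7, 7] = [0, -4, -4, -4, 7, 7] -> [0, -4, -4, -4, 7, 7]
Stage 2 (SUM): sum[0..0]=0, sum[0..1]=-4, sum[0..2]=-8, sum[0..3]=-12, sum[0..4]=-5, sum[0..5]=2 -> [0, -4, -8, -12, -5, 2]
Stage 3 (CLIP -15 16): clip(0,-15,16)=0, clip(-4,-15,16)=-4, clip(-8,-15,16)=-8, clip(-12,-15,16)=-12, clip(-5,-15,16)=-5, clip(2,-15,16)=2 -> [0, -4, -8, -12, -5, 2]
Stage 4 (DIFF): s[0]=0, -4-0=-4, -8--4=-4, -12--8=-4, -5--12=7, 2--5=7 -> [0, -4, -4, -4, 7, 7]
Stage 5 (SUM): sum[0..0]=0, sum[0..1]=-4, sum[0..2]=-8, sum[0..3]=-12, sum[0..4]=-5, sum[0..5]=2 -> [0, -4, -8, -12, -5, 2]
Stage 6 (CLIP -18 25): clip(0,-18,25)=0, clip(-4,-18,25)=-4, clip(-8,-18,25)=-8, clip(-12,-18,25)=-12, clip(-5,-18,25)=-5, clip(2,-18,25)=2 -> [0, -4, -8, -12, -5, 2]
Output sum: -27

Answer: -27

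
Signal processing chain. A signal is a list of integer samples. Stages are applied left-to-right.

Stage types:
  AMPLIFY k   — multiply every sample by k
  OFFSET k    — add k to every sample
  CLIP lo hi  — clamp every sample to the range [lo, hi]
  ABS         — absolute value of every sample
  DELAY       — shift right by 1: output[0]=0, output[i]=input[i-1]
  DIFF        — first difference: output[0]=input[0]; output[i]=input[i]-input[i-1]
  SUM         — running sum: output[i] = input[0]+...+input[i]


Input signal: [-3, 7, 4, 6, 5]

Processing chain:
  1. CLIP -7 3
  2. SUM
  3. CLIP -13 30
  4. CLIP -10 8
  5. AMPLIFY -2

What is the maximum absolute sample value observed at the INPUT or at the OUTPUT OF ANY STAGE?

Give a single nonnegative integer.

Answer: 16

Derivation:
Input: [-3, 7, 4, 6, 5] (max |s|=7)
Stage 1 (CLIP -7 3): clip(-3,-7,3)=-3, clip(7,-7,3)=3, clip(4,-7,3)=3, clip(6,-7,3)=3, clip(5,-7,3)=3 -> [-3, 3, 3, 3, 3] (max |s|=3)
Stage 2 (SUM): sum[0..0]=-3, sum[0..1]=0, sum[0..2]=3, sum[0..3]=6, sum[0..4]=9 -> [-3, 0, 3, 6, 9] (max |s|=9)
Stage 3 (CLIP -13 30): clip(-3,-13,30)=-3, clip(0,-13,30)=0, clip(3,-13,30)=3, clip(6,-13,30)=6, clip(9,-13,30)=9 -> [-3, 0, 3, 6, 9] (max |s|=9)
Stage 4 (CLIP -10 8): clip(-3,-10,8)=-3, clip(0,-10,8)=0, clip(3,-10,8)=3, clip(6,-10,8)=6, clip(9,-10,8)=8 -> [-3, 0, 3, 6, 8] (max |s|=8)
Stage 5 (AMPLIFY -2): -3*-2=6, 0*-2=0, 3*-2=-6, 6*-2=-12, 8*-2=-16 -> [6, 0, -6, -12, -16] (max |s|=16)
Overall max amplitude: 16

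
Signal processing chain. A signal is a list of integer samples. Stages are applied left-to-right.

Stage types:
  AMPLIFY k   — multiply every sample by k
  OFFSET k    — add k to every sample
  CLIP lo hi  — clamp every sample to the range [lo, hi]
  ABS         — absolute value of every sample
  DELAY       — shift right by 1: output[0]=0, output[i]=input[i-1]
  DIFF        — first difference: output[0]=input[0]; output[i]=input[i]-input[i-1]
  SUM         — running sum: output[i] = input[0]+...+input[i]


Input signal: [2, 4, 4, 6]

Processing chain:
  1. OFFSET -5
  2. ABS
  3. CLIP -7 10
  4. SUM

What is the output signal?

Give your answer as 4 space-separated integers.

Answer: 3 4 5 6

Derivation:
Input: [2, 4, 4, 6]
Stage 1 (OFFSET -5): 2+-5=-3, 4+-5=-1, 4+-5=-1, 6+-5=1 -> [-3, -1, -1, 1]
Stage 2 (ABS): |-3|=3, |-1|=1, |-1|=1, |1|=1 -> [3, 1, 1, 1]
Stage 3 (CLIP -7 10): clip(3,-7,10)=3, clip(1,-7,10)=1, clip(1,-7,10)=1, clip(1,-7,10)=1 -> [3, 1, 1, 1]
Stage 4 (SUM): sum[0..0]=3, sum[0..1]=4, sum[0..2]=5, sum[0..3]=6 -> [3, 4, 5, 6]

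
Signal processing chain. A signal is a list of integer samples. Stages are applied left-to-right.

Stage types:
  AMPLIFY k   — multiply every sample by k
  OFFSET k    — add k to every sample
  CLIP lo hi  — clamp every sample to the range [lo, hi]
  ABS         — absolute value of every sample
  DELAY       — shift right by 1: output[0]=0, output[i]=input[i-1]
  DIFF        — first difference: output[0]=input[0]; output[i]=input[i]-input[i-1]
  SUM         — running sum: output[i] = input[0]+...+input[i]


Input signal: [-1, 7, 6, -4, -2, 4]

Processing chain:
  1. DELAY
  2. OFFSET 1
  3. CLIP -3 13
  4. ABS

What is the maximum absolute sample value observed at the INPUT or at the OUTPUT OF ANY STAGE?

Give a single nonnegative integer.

Answer: 8

Derivation:
Input: [-1, 7, 6, -4, -2, 4] (max |s|=7)
Stage 1 (DELAY): [0, -1, 7, 6, -4, -2] = [0, -1, 7, 6, -4, -2] -> [0, -1, 7, 6, -4, -2] (max |s|=7)
Stage 2 (OFFSET 1): 0+1=1, -1+1=0, 7+1=8, 6+1=7, -4+1=-3, -2+1=-1 -> [1, 0, 8, 7, -3, -1] (max |s|=8)
Stage 3 (CLIP -3 13): clip(1,-3,13)=1, clip(0,-3,13)=0, clip(8,-3,13)=8, clip(7,-3,13)=7, clip(-3,-3,13)=-3, clip(-1,-3,13)=-1 -> [1, 0, 8, 7, -3, -1] (max |s|=8)
Stage 4 (ABS): |1|=1, |0|=0, |8|=8, |7|=7, |-3|=3, |-1|=1 -> [1, 0, 8, 7, 3, 1] (max |s|=8)
Overall max amplitude: 8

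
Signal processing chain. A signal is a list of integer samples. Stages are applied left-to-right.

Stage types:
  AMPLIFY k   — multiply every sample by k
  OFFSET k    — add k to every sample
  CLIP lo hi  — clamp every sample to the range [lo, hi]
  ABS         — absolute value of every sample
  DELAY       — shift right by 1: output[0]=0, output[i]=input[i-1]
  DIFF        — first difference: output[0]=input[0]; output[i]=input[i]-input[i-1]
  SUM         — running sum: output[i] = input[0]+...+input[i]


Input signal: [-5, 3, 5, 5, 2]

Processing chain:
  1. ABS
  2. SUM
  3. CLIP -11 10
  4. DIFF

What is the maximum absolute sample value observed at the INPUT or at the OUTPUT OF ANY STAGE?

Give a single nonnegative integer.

Input: [-5, 3, 5, 5, 2] (max |s|=5)
Stage 1 (ABS): |-5|=5, |3|=3, |5|=5, |5|=5, |2|=2 -> [5, 3, 5, 5, 2] (max |s|=5)
Stage 2 (SUM): sum[0..0]=5, sum[0..1]=8, sum[0..2]=13, sum[0..3]=18, sum[0..4]=20 -> [5, 8, 13, 18, 20] (max |s|=20)
Stage 3 (CLIP -11 10): clip(5,-11,10)=5, clip(8,-11,10)=8, clip(13,-11,10)=10, clip(18,-11,10)=10, clip(20,-11,10)=10 -> [5, 8, 10, 10, 10] (max |s|=10)
Stage 4 (DIFF): s[0]=5, 8-5=3, 10-8=2, 10-10=0, 10-10=0 -> [5, 3, 2, 0, 0] (max |s|=5)
Overall max amplitude: 20

Answer: 20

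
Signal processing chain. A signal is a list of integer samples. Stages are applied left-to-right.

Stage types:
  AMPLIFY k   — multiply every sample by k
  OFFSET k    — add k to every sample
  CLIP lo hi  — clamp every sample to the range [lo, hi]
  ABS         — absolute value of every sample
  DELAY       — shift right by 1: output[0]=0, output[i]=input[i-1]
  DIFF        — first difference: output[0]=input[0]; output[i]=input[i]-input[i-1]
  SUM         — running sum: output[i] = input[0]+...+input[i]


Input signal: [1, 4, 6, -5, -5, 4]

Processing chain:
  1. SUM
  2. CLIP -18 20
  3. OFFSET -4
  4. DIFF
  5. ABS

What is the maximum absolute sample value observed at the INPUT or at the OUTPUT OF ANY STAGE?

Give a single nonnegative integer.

Answer: 11

Derivation:
Input: [1, 4, 6, -5, -5, 4] (max |s|=6)
Stage 1 (SUM): sum[0..0]=1, sum[0..1]=5, sum[0..2]=11, sum[0..3]=6, sum[0..4]=1, sum[0..5]=5 -> [1, 5, 11, 6, 1, 5] (max |s|=11)
Stage 2 (CLIP -18 20): clip(1,-18,20)=1, clip(5,-18,20)=5, clip(11,-18,20)=11, clip(6,-18,20)=6, clip(1,-18,20)=1, clip(5,-18,20)=5 -> [1, 5, 11, 6, 1, 5] (max |s|=11)
Stage 3 (OFFSET -4): 1+-4=-3, 5+-4=1, 11+-4=7, 6+-4=2, 1+-4=-3, 5+-4=1 -> [-3, 1, 7, 2, -3, 1] (max |s|=7)
Stage 4 (DIFF): s[0]=-3, 1--3=4, 7-1=6, 2-7=-5, -3-2=-5, 1--3=4 -> [-3, 4, 6, -5, -5, 4] (max |s|=6)
Stage 5 (ABS): |-3|=3, |4|=4, |6|=6, |-5|=5, |-5|=5, |4|=4 -> [3, 4, 6, 5, 5, 4] (max |s|=6)
Overall max amplitude: 11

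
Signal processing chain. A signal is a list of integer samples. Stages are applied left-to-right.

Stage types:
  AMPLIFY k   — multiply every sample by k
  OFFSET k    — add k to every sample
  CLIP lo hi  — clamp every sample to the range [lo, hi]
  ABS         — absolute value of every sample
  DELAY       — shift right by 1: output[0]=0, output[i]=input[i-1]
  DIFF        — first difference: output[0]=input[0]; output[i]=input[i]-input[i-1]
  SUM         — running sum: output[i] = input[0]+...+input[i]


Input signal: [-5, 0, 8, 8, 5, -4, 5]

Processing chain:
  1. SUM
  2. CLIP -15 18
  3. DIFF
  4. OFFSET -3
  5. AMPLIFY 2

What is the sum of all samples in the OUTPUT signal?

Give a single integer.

Input: [-5, 0, 8, 8, 5, -4, 5]
Stage 1 (SUM): sum[0..0]=-5, sum[0..1]=-5, sum[0..2]=3, sum[0..3]=11, sum[0..4]=16, sum[0..5]=12, sum[0..6]=17 -> [-5, -5, 3, 11, 16, 12, 17]
Stage 2 (CLIP -15 18): clip(-5,-15,18)=-5, clip(-5,-15,18)=-5, clip(3,-15,18)=3, clip(11,-15,18)=11, clip(16,-15,18)=16, clip(12,-15,18)=12, clip(17,-15,18)=17 -> [-5, -5, 3, 11, 16, 12, 17]
Stage 3 (DIFF): s[0]=-5, -5--5=0, 3--5=8, 11-3=8, 16-11=5, 12-16=-4, 17-12=5 -> [-5, 0, 8, 8, 5, -4, 5]
Stage 4 (OFFSET -3): -5+-3=-8, 0+-3=-3, 8+-3=5, 8+-3=5, 5+-3=2, -4+-3=-7, 5+-3=2 -> [-8, -3, 5, 5, 2, -7, 2]
Stage 5 (AMPLIFY 2): -8*2=-16, -3*2=-6, 5*2=10, 5*2=10, 2*2=4, -7*2=-14, 2*2=4 -> [-16, -6, 10, 10, 4, -14, 4]
Output sum: -8

Answer: -8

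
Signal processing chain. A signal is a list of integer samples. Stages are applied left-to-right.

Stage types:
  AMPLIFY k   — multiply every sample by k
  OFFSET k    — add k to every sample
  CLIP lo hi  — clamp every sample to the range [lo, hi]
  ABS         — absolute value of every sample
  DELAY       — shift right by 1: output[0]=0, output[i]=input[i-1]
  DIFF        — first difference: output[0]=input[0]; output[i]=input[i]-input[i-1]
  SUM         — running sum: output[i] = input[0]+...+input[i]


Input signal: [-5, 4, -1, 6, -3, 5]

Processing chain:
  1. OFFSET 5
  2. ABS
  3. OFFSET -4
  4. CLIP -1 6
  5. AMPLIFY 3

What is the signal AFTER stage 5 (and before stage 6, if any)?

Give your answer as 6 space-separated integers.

Input: [-5, 4, -1, 6, -3, 5]
Stage 1 (OFFSET 5): -5+5=0, 4+5=9, -1+5=4, 6+5=11, -3+5=2, 5+5=10 -> [0, 9, 4, 11, 2, 10]
Stage 2 (ABS): |0|=0, |9|=9, |4|=4, |11|=11, |2|=2, |10|=10 -> [0, 9, 4, 11, 2, 10]
Stage 3 (OFFSET -4): 0+-4=-4, 9+-4=5, 4+-4=0, 11+-4=7, 2+-4=-2, 10+-4=6 -> [-4, 5, 0, 7, -2, 6]
Stage 4 (CLIP -1 6): clip(-4,-1,6)=-1, clip(5,-1,6)=5, clip(0,-1,6)=0, clip(7,-1,6)=6, clip(-2,-1,6)=-1, clip(6,-1,6)=6 -> [-1, 5, 0, 6, -1, 6]
Stage 5 (AMPLIFY 3): -1*3=-3, 5*3=15, 0*3=0, 6*3=18, -1*3=-3, 6*3=18 -> [-3, 15, 0, 18, -3, 18]

Answer: -3 15 0 18 -3 18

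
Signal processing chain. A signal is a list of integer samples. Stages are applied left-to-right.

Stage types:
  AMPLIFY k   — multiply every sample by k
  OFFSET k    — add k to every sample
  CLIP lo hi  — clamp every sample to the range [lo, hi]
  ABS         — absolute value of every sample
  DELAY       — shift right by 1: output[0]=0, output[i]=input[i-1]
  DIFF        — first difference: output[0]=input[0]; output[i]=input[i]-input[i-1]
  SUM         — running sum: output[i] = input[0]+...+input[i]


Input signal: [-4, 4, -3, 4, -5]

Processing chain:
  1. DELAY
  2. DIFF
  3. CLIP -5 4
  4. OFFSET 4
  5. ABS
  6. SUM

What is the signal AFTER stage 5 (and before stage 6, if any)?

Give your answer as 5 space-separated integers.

Input: [-4, 4, -3, 4, -5]
Stage 1 (DELAY): [0, -4, 4, -3, 4] = [0, -4, 4, -3, 4] -> [0, -4, 4, -3, 4]
Stage 2 (DIFF): s[0]=0, -4-0=-4, 4--4=8, -3-4=-7, 4--3=7 -> [0, -4, 8, -7, 7]
Stage 3 (CLIP -5 4): clip(0,-5,4)=0, clip(-4,-5,4)=-4, clip(8,-5,4)=4, clip(-7,-5,4)=-5, clip(7,-5,4)=4 -> [0, -4, 4, -5, 4]
Stage 4 (OFFSET 4): 0+4=4, -4+4=0, 4+4=8, -5+4=-1, 4+4=8 -> [4, 0, 8, -1, 8]
Stage 5 (ABS): |4|=4, |0|=0, |8|=8, |-1|=1, |8|=8 -> [4, 0, 8, 1, 8]

Answer: 4 0 8 1 8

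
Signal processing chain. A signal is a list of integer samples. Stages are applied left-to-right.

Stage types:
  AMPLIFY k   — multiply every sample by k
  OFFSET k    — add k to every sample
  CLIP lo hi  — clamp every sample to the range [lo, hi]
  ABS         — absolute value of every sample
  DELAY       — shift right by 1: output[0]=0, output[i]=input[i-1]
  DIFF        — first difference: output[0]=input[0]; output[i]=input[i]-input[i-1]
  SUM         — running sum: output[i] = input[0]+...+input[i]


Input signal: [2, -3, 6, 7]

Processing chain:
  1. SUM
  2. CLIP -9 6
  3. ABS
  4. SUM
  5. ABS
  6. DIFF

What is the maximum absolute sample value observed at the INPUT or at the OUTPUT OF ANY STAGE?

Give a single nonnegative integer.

Answer: 14

Derivation:
Input: [2, -3, 6, 7] (max |s|=7)
Stage 1 (SUM): sum[0..0]=2, sum[0..1]=-1, sum[0..2]=5, sum[0..3]=12 -> [2, -1, 5, 12] (max |s|=12)
Stage 2 (CLIP -9 6): clip(2,-9,6)=2, clip(-1,-9,6)=-1, clip(5,-9,6)=5, clip(12,-9,6)=6 -> [2, -1, 5, 6] (max |s|=6)
Stage 3 (ABS): |2|=2, |-1|=1, |5|=5, |6|=6 -> [2, 1, 5, 6] (max |s|=6)
Stage 4 (SUM): sum[0..0]=2, sum[0..1]=3, sum[0..2]=8, sum[0..3]=14 -> [2, 3, 8, 14] (max |s|=14)
Stage 5 (ABS): |2|=2, |3|=3, |8|=8, |14|=14 -> [2, 3, 8, 14] (max |s|=14)
Stage 6 (DIFF): s[0]=2, 3-2=1, 8-3=5, 14-8=6 -> [2, 1, 5, 6] (max |s|=6)
Overall max amplitude: 14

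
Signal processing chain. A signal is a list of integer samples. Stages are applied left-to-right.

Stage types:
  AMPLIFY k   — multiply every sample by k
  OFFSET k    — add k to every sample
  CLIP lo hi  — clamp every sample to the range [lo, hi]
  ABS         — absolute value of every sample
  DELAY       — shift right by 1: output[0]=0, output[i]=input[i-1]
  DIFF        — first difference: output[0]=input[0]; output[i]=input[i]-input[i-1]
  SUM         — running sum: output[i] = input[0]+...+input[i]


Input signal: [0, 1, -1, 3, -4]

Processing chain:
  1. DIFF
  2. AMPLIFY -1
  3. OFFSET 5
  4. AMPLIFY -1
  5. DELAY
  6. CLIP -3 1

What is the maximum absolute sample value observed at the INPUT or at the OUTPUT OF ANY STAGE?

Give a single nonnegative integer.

Input: [0, 1, -1, 3, -4] (max |s|=4)
Stage 1 (DIFF): s[0]=0, 1-0=1, -1-1=-2, 3--1=4, -4-3=-7 -> [0, 1, -2, 4, -7] (max |s|=7)
Stage 2 (AMPLIFY -1): 0*-1=0, 1*-1=-1, -2*-1=2, 4*-1=-4, -7*-1=7 -> [0, -1, 2, -4, 7] (max |s|=7)
Stage 3 (OFFSET 5): 0+5=5, -1+5=4, 2+5=7, -4+5=1, 7+5=12 -> [5, 4, 7, 1, 12] (max |s|=12)
Stage 4 (AMPLIFY -1): 5*-1=-5, 4*-1=-4, 7*-1=-7, 1*-1=-1, 12*-1=-12 -> [-5, -4, -7, -1, -12] (max |s|=12)
Stage 5 (DELAY): [0, -5, -4, -7, -1] = [0, -5, -4, -7, -1] -> [0, -5, -4, -7, -1] (max |s|=7)
Stage 6 (CLIP -3 1): clip(0,-3,1)=0, clip(-5,-3,1)=-3, clip(-4,-3,1)=-3, clip(-7,-3,1)=-3, clip(-1,-3,1)=-1 -> [0, -3, -3, -3, -1] (max |s|=3)
Overall max amplitude: 12

Answer: 12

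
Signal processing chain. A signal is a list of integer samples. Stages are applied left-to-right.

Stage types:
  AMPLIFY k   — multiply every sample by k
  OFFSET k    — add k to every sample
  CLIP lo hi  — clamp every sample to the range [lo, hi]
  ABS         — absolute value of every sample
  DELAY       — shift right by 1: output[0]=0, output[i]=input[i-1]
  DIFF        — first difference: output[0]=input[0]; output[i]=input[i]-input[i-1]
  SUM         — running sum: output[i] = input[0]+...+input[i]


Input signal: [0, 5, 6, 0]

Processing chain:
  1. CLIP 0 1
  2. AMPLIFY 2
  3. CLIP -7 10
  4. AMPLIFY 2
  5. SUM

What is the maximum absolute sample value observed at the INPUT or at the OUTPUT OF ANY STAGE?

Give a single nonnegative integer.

Answer: 8

Derivation:
Input: [0, 5, 6, 0] (max |s|=6)
Stage 1 (CLIP 0 1): clip(0,0,1)=0, clip(5,0,1)=1, clip(6,0,1)=1, clip(0,0,1)=0 -> [0, 1, 1, 0] (max |s|=1)
Stage 2 (AMPLIFY 2): 0*2=0, 1*2=2, 1*2=2, 0*2=0 -> [0, 2, 2, 0] (max |s|=2)
Stage 3 (CLIP -7 10): clip(0,-7,10)=0, clip(2,-7,10)=2, clip(2,-7,10)=2, clip(0,-7,10)=0 -> [0, 2, 2, 0] (max |s|=2)
Stage 4 (AMPLIFY 2): 0*2=0, 2*2=4, 2*2=4, 0*2=0 -> [0, 4, 4, 0] (max |s|=4)
Stage 5 (SUM): sum[0..0]=0, sum[0..1]=4, sum[0..2]=8, sum[0..3]=8 -> [0, 4, 8, 8] (max |s|=8)
Overall max amplitude: 8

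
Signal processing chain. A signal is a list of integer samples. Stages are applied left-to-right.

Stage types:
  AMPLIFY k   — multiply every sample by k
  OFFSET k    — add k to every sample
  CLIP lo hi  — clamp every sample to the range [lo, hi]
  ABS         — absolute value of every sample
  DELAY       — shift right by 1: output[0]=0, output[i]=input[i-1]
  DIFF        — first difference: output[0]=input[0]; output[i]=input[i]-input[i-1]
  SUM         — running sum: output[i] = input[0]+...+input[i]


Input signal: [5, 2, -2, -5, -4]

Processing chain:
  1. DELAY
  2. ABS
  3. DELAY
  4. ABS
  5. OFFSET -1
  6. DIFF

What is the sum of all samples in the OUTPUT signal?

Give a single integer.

Input: [5, 2, -2, -5, -4]
Stage 1 (DELAY): [0, 5, 2, -2, -5] = [0, 5, 2, -2, -5] -> [0, 5, 2, -2, -5]
Stage 2 (ABS): |0|=0, |5|=5, |2|=2, |-2|=2, |-5|=5 -> [0, 5, 2, 2, 5]
Stage 3 (DELAY): [0, 0, 5, 2, 2] = [0, 0, 5, 2, 2] -> [0, 0, 5, 2, 2]
Stage 4 (ABS): |0|=0, |0|=0, |5|=5, |2|=2, |2|=2 -> [0, 0, 5, 2, 2]
Stage 5 (OFFSET -1): 0+-1=-1, 0+-1=-1, 5+-1=4, 2+-1=1, 2+-1=1 -> [-1, -1, 4, 1, 1]
Stage 6 (DIFF): s[0]=-1, -1--1=0, 4--1=5, 1-4=-3, 1-1=0 -> [-1, 0, 5, -3, 0]
Output sum: 1

Answer: 1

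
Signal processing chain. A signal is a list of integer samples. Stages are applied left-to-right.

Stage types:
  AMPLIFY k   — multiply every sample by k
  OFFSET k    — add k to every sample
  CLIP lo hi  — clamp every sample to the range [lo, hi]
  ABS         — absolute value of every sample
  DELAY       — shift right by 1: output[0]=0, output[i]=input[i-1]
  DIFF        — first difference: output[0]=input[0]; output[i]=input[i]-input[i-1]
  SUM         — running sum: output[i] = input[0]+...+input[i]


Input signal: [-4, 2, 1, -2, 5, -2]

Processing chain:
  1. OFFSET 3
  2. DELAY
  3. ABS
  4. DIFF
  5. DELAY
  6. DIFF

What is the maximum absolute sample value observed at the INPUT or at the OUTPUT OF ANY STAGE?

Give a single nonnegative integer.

Answer: 8

Derivation:
Input: [-4, 2, 1, -2, 5, -2] (max |s|=5)
Stage 1 (OFFSET 3): -4+3=-1, 2+3=5, 1+3=4, -2+3=1, 5+3=8, -2+3=1 -> [-1, 5, 4, 1, 8, 1] (max |s|=8)
Stage 2 (DELAY): [0, -1, 5, 4, 1, 8] = [0, -1, 5, 4, 1, 8] -> [0, -1, 5, 4, 1, 8] (max |s|=8)
Stage 3 (ABS): |0|=0, |-1|=1, |5|=5, |4|=4, |1|=1, |8|=8 -> [0, 1, 5, 4, 1, 8] (max |s|=8)
Stage 4 (DIFF): s[0]=0, 1-0=1, 5-1=4, 4-5=-1, 1-4=-3, 8-1=7 -> [0, 1, 4, -1, -3, 7] (max |s|=7)
Stage 5 (DELAY): [0, 0, 1, 4, -1, -3] = [0, 0, 1, 4, -1, -3] -> [0, 0, 1, 4, -1, -3] (max |s|=4)
Stage 6 (DIFF): s[0]=0, 0-0=0, 1-0=1, 4-1=3, -1-4=-5, -3--1=-2 -> [0, 0, 1, 3, -5, -2] (max |s|=5)
Overall max amplitude: 8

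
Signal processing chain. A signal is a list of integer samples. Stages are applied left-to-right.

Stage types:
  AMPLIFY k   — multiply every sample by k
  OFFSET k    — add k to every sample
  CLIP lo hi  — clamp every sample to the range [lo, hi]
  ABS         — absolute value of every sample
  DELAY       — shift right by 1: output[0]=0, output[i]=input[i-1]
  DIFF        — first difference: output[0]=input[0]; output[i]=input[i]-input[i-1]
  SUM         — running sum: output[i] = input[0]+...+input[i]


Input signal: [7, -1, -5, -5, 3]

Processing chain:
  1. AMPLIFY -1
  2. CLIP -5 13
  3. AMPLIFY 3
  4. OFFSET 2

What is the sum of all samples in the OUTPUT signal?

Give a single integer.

Answer: 19

Derivation:
Input: [7, -1, -5, -5, 3]
Stage 1 (AMPLIFY -1): 7*-1=-7, -1*-1=1, -5*-1=5, -5*-1=5, 3*-1=-3 -> [-7, 1, 5, 5, -3]
Stage 2 (CLIP -5 13): clip(-7,-5,13)=-5, clip(1,-5,13)=1, clip(5,-5,13)=5, clip(5,-5,13)=5, clip(-3,-5,13)=-3 -> [-5, 1, 5, 5, -3]
Stage 3 (AMPLIFY 3): -5*3=-15, 1*3=3, 5*3=15, 5*3=15, -3*3=-9 -> [-15, 3, 15, 15, -9]
Stage 4 (OFFSET 2): -15+2=-13, 3+2=5, 15+2=17, 15+2=17, -9+2=-7 -> [-13, 5, 17, 17, -7]
Output sum: 19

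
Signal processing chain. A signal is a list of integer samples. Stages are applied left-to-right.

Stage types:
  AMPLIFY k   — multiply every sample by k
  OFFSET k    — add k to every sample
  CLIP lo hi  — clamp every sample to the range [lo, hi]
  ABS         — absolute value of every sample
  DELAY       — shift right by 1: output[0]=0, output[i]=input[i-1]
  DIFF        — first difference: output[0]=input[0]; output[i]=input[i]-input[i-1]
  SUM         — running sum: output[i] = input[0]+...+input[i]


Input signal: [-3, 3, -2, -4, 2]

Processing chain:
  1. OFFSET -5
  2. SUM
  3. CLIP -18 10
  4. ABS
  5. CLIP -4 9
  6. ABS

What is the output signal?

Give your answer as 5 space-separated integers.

Answer: 8 9 9 9 9

Derivation:
Input: [-3, 3, -2, -4, 2]
Stage 1 (OFFSET -5): -3+-5=-8, 3+-5=-2, -2+-5=-7, -4+-5=-9, 2+-5=-3 -> [-8, -2, -7, -9, -3]
Stage 2 (SUM): sum[0..0]=-8, sum[0..1]=-10, sum[0..2]=-17, sum[0..3]=-26, sum[0..4]=-29 -> [-8, -10, -17, -26, -29]
Stage 3 (CLIP -18 10): clip(-8,-18,10)=-8, clip(-10,-18,10)=-10, clip(-17,-18,10)=-17, clip(-26,-18,10)=-18, clip(-29,-18,10)=-18 -> [-8, -10, -17, -18, -18]
Stage 4 (ABS): |-8|=8, |-10|=10, |-17|=17, |-18|=18, |-18|=18 -> [8, 10, 17, 18, 18]
Stage 5 (CLIP -4 9): clip(8,-4,9)=8, clip(10,-4,9)=9, clip(17,-4,9)=9, clip(18,-4,9)=9, clip(18,-4,9)=9 -> [8, 9, 9, 9, 9]
Stage 6 (ABS): |8|=8, |9|=9, |9|=9, |9|=9, |9|=9 -> [8, 9, 9, 9, 9]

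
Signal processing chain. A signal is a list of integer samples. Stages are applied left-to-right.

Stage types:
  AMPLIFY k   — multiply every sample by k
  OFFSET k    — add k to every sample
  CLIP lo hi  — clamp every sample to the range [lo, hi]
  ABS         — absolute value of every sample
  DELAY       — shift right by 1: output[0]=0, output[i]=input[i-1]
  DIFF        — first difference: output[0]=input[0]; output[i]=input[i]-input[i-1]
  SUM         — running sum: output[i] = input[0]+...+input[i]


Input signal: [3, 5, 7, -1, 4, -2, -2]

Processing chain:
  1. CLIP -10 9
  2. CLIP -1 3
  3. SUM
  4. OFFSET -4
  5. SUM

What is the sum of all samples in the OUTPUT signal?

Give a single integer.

Answer: 84

Derivation:
Input: [3, 5, 7, -1, 4, -2, -2]
Stage 1 (CLIP -10 9): clip(3,-10,9)=3, clip(5,-10,9)=5, clip(7,-10,9)=7, clip(-1,-10,9)=-1, clip(4,-10,9)=4, clip(-2,-10,9)=-2, clip(-2,-10,9)=-2 -> [3, 5, 7, -1, 4, -2, -2]
Stage 2 (CLIP -1 3): clip(3,-1,3)=3, clip(5,-1,3)=3, clip(7,-1,3)=3, clip(-1,-1,3)=-1, clip(4,-1,3)=3, clip(-2,-1,3)=-1, clip(-2,-1,3)=-1 -> [3, 3, 3, -1, 3, -1, -1]
Stage 3 (SUM): sum[0..0]=3, sum[0..1]=6, sum[0..2]=9, sum[0..3]=8, sum[0..4]=11, sum[0..5]=10, sum[0..6]=9 -> [3, 6, 9, 8, 11, 10, 9]
Stage 4 (OFFSET -4): 3+-4=-1, 6+-4=2, 9+-4=5, 8+-4=4, 11+-4=7, 10+-4=6, 9+-4=5 -> [-1, 2, 5, 4, 7, 6, 5]
Stage 5 (SUM): sum[0..0]=-1, sum[0..1]=1, sum[0..2]=6, sum[0..3]=10, sum[0..4]=17, sum[0..5]=23, sum[0..6]=28 -> [-1, 1, 6, 10, 17, 23, 28]
Output sum: 84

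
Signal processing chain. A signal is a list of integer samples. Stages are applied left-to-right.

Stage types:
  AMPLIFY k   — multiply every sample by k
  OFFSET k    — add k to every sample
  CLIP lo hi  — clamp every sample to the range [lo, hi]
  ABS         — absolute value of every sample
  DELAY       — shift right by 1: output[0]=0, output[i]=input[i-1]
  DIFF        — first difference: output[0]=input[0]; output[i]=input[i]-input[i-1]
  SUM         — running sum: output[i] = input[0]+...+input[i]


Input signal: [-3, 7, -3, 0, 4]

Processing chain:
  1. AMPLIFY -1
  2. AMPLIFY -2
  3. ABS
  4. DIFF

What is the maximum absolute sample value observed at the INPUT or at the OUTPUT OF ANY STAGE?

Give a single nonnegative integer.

Input: [-3, 7, -3, 0, 4] (max |s|=7)
Stage 1 (AMPLIFY -1): -3*-1=3, 7*-1=-7, -3*-1=3, 0*-1=0, 4*-1=-4 -> [3, -7, 3, 0, -4] (max |s|=7)
Stage 2 (AMPLIFY -2): 3*-2=-6, -7*-2=14, 3*-2=-6, 0*-2=0, -4*-2=8 -> [-6, 14, -6, 0, 8] (max |s|=14)
Stage 3 (ABS): |-6|=6, |14|=14, |-6|=6, |0|=0, |8|=8 -> [6, 14, 6, 0, 8] (max |s|=14)
Stage 4 (DIFF): s[0]=6, 14-6=8, 6-14=-8, 0-6=-6, 8-0=8 -> [6, 8, -8, -6, 8] (max |s|=8)
Overall max amplitude: 14

Answer: 14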